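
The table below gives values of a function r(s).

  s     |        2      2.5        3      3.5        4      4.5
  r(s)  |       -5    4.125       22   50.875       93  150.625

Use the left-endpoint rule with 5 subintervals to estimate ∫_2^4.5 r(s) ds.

82.5

Δs = 0.5.
Sum = 0.5·[(-5) + 4.125 + 22 + 50.875 + 93] = 82.5.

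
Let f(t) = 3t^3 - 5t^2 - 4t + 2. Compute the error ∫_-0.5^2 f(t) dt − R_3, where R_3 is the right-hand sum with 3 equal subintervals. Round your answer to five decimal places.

1.31655

Exact integral: ∫_-0.5^2 f(t) dt ≈ -4.0885417.
R_3 ≈ -5.4050926.
Error ≈ -4.0885417 − (-5.4050926) ≈ 1.31655.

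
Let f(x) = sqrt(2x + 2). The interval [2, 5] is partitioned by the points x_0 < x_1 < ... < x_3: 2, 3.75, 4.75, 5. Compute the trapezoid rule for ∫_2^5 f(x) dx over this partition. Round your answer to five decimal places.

Subinterval widths: 1.75, 1, 0.25.
f(2) ≈ 2.44949, f(3.75) ≈ 3.08221, f(4.75) ≈ 3.39116, f(5) ≈ 3.46410.
On each subinterval the trapezoid contributes (Δx_i/2)·[f(x_{i-1}) + f(x_i)].
Sum ≈ 8.93383.

8.93383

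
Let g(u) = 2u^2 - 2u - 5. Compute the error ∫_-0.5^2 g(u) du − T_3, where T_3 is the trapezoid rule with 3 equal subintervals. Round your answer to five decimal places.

Exact integral: ∫_-0.5^2 g(u) du ≈ -10.8333333.
T_3 ≈ -10.2546296.
Error ≈ -10.8333333 − (-10.2546296) ≈ -0.57870.

-0.57870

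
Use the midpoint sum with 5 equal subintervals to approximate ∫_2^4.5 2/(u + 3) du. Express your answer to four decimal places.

Δu = (4.5 − 2)/5 = 0.5.
Midpoints: 2.25, 2.75, 3.25, 3.75, 4.25.
f(2.25) = 8/21, f(2.75) = 8/23, f(3.25) = 0.32, f(3.75) = 8/27, f(4.25) = 8/29.
Sum = Δu · [f(2.25) + f(2.75) + f(3.25) + f(3.75) + f(4.25)].
Sum ≈ 0.8105.

0.8105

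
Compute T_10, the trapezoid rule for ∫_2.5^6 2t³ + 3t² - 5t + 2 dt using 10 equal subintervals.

Δt = (6 − 2.5)/10 = 0.35.
f(2.5) = 39.5, f(2.85) = 58.41575, f(3.2) = 82.256, f(3.55) = 111.53525, f(3.9) = 146.768, f(4.25) = 188.46875, f(4.6) = 237.152, f(4.95) = 293.33225, f(5.3) = 357.524, f(5.65) = 430.24175, f(6) = 512.
T_10 = (Δt/2)·[f(t_0) + 2f(t_1) + ... + 2f(t_{9}) + f(t_10)].
Sum = 763.5053125.

763.5053125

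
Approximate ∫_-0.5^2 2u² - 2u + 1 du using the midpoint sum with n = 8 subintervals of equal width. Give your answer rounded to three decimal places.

4.126

Δu = (2 − (-0.5))/8 = 0.3125.
Midpoints: -0.34375, -0.03125, 0.28125, 0.59375, 0.90625, 1.21875, 1.53125, 1.84375.
f(-0.34375) = 985/512, f(-0.03125) = 545/512, f(0.28125) = 305/512, f(0.59375) = 265/512, f(0.90625) = 425/512, f(1.21875) = 785/512, f(1.53125) = 1345/512, f(1.84375) = 2105/512.
Sum = Δu · [f(-0.34375) + f(-0.03125) + f(0.28125) + ...].
Sum ≈ 4.126.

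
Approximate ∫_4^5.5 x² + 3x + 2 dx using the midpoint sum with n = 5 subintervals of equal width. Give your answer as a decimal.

Δx = (5.5 − 4)/5 = 0.3.
Midpoints: 4.15, 4.45, 4.75, 5.05, 5.35.
f(4.15) = 31.6725, f(4.45) = 35.1525, f(4.75) = 38.8125, f(5.05) = 42.6525, f(5.35) = 46.6725.
Sum = Δx · [f(4.15) + f(4.45) + f(4.75) + f(5.05) + f(5.35)].
Sum = 58.48875.

58.48875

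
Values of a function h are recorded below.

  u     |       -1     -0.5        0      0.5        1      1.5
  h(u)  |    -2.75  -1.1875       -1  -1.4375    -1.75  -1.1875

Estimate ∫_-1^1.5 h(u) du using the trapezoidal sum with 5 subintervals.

Δu = 0.5.
T_5 = (0.5/2)·[(-2.75) + 2·(-1.1875) + 2·(-1) + 2·(-1.4375) + 2·(-1.75) + (-1.1875)] = -3.671875.

-3.671875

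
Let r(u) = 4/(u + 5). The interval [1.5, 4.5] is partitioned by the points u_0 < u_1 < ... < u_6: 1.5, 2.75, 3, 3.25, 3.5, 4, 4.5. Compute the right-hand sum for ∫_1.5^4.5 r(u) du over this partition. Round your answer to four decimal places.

Subinterval widths: 1.25, 0.25, 0.25, 0.25, 0.5, 0.5.
Right endpoints: 2.75, 3, 3.25, 3.5, 4, 4.5.
r(2.75) = 16/31, r(3) = 0.5, r(3.25) = 16/33, r(3.5) = 8/17, r(4) = 4/9, r(4.5) = 8/19.
Sum = Σ Δu_i · r(u_i).
Sum ≈ 1.4418.

1.4418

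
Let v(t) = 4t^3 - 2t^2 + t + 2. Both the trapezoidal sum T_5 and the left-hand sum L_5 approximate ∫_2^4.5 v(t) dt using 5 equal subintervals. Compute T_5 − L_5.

75.625

T_5 = 355.625.
L_5 = 280.
T_5 − L_5 = 75.625.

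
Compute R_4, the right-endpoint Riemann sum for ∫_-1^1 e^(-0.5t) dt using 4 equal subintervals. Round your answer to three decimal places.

1.835

Δt = (1 − (-1))/4 = 0.5.
Right endpoints: -0.5, 0, 0.5, 1.
f(-0.5) ≈ 1.284, f(0) ≈ 1.000, f(0.5) ≈ 0.779, f(1) ≈ 0.607.
Sum = Δt · [f(-0.5) + f(0) + f(0.5) + f(1)].
Sum ≈ 1.835.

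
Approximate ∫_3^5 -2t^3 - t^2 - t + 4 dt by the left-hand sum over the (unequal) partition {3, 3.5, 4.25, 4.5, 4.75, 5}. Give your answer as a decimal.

Subinterval widths: 0.5, 0.75, 0.25, 0.25, 0.25.
Left endpoints: 3, 3.5, 4.25, 4.5, 4.75.
f(3) = -62, f(3.5) = -97.5, f(4.25) = -171.84375, f(4.5) = -203, f(4.75) = -237.65625.
Sum = Σ Δt_i · f(t_i).
Sum = -257.25.

-257.25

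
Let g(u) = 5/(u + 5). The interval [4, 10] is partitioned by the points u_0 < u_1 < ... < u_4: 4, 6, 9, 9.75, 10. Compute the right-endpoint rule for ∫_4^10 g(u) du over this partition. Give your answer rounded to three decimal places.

2.318

Subinterval widths: 2, 3, 0.75, 0.25.
Right endpoints: 6, 9, 9.75, 10.
g(6) = 5/11, g(9) = 5/14, g(9.75) = 20/59, g(10) = 1/3.
Sum = Σ Δu_i · g(u_i).
Sum ≈ 2.318.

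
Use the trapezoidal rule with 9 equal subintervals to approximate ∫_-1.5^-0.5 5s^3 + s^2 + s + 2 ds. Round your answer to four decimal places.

Δs = (-0.5 − (-1.5))/9 = 1/9.
f(-1.5) = -14.125, f(-25/18) = -63311/5832, f(-23/18) = -47101/5832, f(-7/6) = -1241/216, f(-19/18) = -22289/5832, f(-17/18) = -13207/5832, f(-5/6) = -223/216, f(-13/18) = -491/5832, f(-11/18) = 3623/5832, f(-0.5) = 1.125.
T_9 = (Δs/2)·[f(s_0) + 2f(s_1) + ... + 2f(s_{8}) + f(s_9)].
Sum ≈ -4.1955.

-4.1955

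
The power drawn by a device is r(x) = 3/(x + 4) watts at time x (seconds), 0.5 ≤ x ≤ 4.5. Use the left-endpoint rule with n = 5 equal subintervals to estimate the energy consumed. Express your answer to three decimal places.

2.039

Δx = (4.5 − 0.5)/5 = 0.8.
Left endpoints: 0.5, 1.3, 2.1, 2.9, 3.7.
r(0.5) = 2/3, r(1.3) = 30/53, r(2.1) = 30/61, r(2.9) = 10/23, r(3.7) = 30/77.
Sum = Δx · [r(0.5) + r(1.3) + r(2.1) + r(2.9) + r(3.7)].
Sum ≈ 2.039.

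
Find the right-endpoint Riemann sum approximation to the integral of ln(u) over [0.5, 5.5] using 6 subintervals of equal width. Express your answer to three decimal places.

Δu = (5.5 − 0.5)/6 = 5/6.
Right endpoints: 4/3, 13/6, 3, 23/6, 14/3, 5.5.
f(4/3) ≈ 0.288, f(13/6) ≈ 0.773, f(3) ≈ 1.099, f(23/6) ≈ 1.344, f(14/3) ≈ 1.540, f(5.5) ≈ 1.705.
Sum = Δu · [f(4/3) + f(13/6) + f(3) + ...].
Sum ≈ 5.624.

5.624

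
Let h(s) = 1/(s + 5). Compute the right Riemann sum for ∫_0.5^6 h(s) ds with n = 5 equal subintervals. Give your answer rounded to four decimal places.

0.6456

Δs = (6 − 0.5)/5 = 1.1.
Right endpoints: 1.6, 2.7, 3.8, 4.9, 6.
h(1.6) = 5/33, h(2.7) = 10/77, h(3.8) = 5/44, h(4.9) = 10/99, h(6) = 1/11.
Sum = Δs · [h(1.6) + h(2.7) + h(3.8) + h(4.9) + h(6)].
Sum ≈ 0.6456.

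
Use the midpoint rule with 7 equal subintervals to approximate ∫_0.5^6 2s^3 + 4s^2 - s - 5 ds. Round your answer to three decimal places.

Δs = (6 − 0.5)/7 = 11/14.
Midpoints: 25/28, 47/28, 69/28, 3.25, 113/28, 135/28, 157/28.
f(25/28) = -14055/10976, f(47/28) = 154223/10976, f(69/28) = 513197/10976, f(3.25) = 102.65625, f(113/28) = 2058785/10976, f(135/28) = 3373175/10976, f(157/28) = 5133813/10976.
Sum = Δs · [f(25/28) + f(47/28) + f(69/28) + ...].
Sum ≈ 883.778.

883.778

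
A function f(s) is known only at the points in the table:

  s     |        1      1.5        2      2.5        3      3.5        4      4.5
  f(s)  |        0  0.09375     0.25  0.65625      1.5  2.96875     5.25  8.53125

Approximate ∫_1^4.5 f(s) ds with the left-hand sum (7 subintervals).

Δs = 0.5.
Sum = 0.5·[0 + 0.09375 + 0.25 + 0.65625 + 1.5 + 2.96875 + 5.25] = 5.359375.

5.359375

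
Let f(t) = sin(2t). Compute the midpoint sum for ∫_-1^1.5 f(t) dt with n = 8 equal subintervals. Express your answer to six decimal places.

0.291647

Δt = (1.5 − (-1))/8 = 0.3125.
Midpoints: -0.84375, -0.53125, -0.21875, 0.09375, 0.40625, 0.71875, 1.03125, 1.34375.
f(-0.84375) ≈ -0.993198, f(-0.53125) ≈ -0.873575, f(-0.21875) ≈ -0.423676, f(0.09375) ≈ 0.186403, f(0.40625) ≈ 0.726009, f(0.71875) ≈ 0.991129, f(1.03125) ≈ 0.881530, f(1.34375) ≈ 0.438647.
Sum = Δt · [f(-0.84375) + f(-0.53125) + f(-0.21875) + ...].
Sum ≈ 0.291647.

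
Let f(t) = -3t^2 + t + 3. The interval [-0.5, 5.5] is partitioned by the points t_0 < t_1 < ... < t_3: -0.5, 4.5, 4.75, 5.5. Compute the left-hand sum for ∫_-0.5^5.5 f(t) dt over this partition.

-49.515625

Subinterval widths: 5, 0.25, 0.75.
Left endpoints: -0.5, 4.5, 4.75.
f(-0.5) = 1.75, f(4.5) = -53.25, f(4.75) = -59.9375.
Sum = Σ Δt_i · f(t_i).
Sum = -49.515625.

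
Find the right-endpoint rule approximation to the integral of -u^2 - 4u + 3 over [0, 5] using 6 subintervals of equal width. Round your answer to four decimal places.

Δu = (5 − 0)/6 = 5/6.
Right endpoints: 5/6, 5/3, 2.5, 10/3, 25/6, 5.
f(5/6) = -37/36, f(5/3) = -58/9, f(2.5) = -13.25, f(10/3) = -193/9, f(25/6) = -1117/36, f(5) = -42.
Sum = Δu · [f(5/6) + f(5/3) + f(2.5) + ...].
Sum ≈ -95.9954.

-95.9954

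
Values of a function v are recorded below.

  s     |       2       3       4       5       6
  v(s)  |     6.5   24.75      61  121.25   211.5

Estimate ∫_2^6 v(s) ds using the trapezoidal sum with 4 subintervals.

316

Δs = 1.
T_4 = (1/2)·[6.5 + 2·24.75 + 2·61 + 2·121.25 + 211.5] = 316.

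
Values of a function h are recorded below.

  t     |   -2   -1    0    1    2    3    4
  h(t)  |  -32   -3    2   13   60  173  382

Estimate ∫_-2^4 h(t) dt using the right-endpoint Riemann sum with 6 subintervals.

Δt = 1.
Sum = 1·[(-3) + 2 + 13 + 60 + 173 + 382] = 627.

627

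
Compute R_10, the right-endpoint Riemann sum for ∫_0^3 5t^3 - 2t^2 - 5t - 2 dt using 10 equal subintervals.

70.9725

Δt = (3 − 0)/10 = 0.3.
Right endpoints: 0.3, 0.6, 0.9, 1.2, 1.5, 1.8, 2.1, 2.4, 2.7, 3.
f(0.3) = -3.545, f(0.6) = -4.64, f(0.9) = -4.475, f(1.2) = -2.24, f(1.5) = 2.875, f(1.8) = 11.68, f(2.1) = 24.985, f(2.4) = 43.6, f(2.7) = 68.335, f(3) = 100.
Sum = Δt · [f(0.3) + f(0.6) + f(0.9) + ...].
Sum = 70.9725.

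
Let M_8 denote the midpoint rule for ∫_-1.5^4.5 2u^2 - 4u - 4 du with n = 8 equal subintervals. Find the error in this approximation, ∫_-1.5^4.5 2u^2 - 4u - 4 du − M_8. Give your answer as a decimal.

Exact integral: ∫_-1.5^4.5 f(u) du = 3.
M_8 = 2.4375.
Error = 3 − 2.4375 = 0.5625.

0.5625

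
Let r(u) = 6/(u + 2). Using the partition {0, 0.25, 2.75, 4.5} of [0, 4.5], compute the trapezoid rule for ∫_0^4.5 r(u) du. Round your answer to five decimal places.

Subinterval widths: 0.25, 2.5, 1.75.
r(0) = 3, r(0.25) = 8/3, r(2.75) = 24/19, r(4.5) = 12/13.
On each subinterval the trapezoid contributes (Δu_i/2)·[r(u_{i-1}) + r(u_i)].
Sum ≈ 7.53357.

7.53357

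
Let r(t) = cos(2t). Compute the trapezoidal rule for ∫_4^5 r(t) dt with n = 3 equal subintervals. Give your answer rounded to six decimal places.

Δt = (5 − 4)/3 = 1/3.
r(4) ≈ -0.145500, r(13/3) ≈ -0.726136, r(14/3) ≈ -0.995822, r(5) ≈ -0.839072.
T_3 = (Δt/2)·[r(t_0) + 2r(t_1) + 2r(t_2) + r(t_3)].
Sum ≈ -0.738081.

-0.738081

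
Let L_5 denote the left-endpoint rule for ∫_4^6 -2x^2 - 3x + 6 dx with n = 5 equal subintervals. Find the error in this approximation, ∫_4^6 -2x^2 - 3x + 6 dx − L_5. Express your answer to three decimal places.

-9.093

Exact integral: ∫_4^6 f(x) dx ≈ -119.33333.
L_5 = -110.24.
Error ≈ -119.33333 − (-110.24) ≈ -9.093.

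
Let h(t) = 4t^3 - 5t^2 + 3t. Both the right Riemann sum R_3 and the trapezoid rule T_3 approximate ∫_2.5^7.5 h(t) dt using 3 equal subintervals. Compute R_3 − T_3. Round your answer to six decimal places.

R_3 ≈ 3808.56481481.
T_3 ≈ 2650.23148148.
R_3 − T_3 ≈ 1158.333333.

1158.333333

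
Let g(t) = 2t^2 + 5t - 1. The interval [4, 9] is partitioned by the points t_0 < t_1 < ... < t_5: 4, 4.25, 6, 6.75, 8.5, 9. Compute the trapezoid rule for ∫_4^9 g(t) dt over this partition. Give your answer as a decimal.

604.59375

Subinterval widths: 0.25, 1.75, 0.75, 1.75, 0.5.
g(4) = 51, g(4.25) = 56.375, g(6) = 101, g(6.75) = 123.875, g(8.5) = 186, g(9) = 206.
On each subinterval the trapezoid contributes (Δt_i/2)·[g(t_{i-1}) + g(t_i)].
Sum = 604.59375.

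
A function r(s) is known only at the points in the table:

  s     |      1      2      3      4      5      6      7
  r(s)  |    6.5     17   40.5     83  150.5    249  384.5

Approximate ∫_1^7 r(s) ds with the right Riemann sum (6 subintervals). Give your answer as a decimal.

924.5

Δs = 1.
Sum = 1·[17 + 40.5 + 83 + 150.5 + 249 + 384.5] = 924.5.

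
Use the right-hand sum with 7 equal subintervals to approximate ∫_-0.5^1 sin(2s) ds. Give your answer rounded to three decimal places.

Δs = (1 − (-0.5))/7 = 3/14.
Right endpoints: -2/7, -1/14, 1/7, 5/14, 4/7, 11/14, 1.
f(-2/7) ≈ -0.541, f(-1/14) ≈ -0.142, f(1/7) ≈ 0.282, f(5/14) ≈ 0.655, f(4/7) ≈ 0.910, f(11/14) ≈ 1.000, f(1) ≈ 0.909.
Sum = Δs · [f(-2/7) + f(-1/14) + f(1/7) + ...].
Sum ≈ 0.658.

0.658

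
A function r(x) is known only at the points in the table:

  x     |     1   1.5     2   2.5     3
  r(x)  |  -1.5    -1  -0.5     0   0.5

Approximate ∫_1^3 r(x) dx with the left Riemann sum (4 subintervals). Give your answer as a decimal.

-1.5

Δx = 0.5.
Sum = 0.5·[(-1.5) + (-1) + (-0.5) + 0] = -1.5.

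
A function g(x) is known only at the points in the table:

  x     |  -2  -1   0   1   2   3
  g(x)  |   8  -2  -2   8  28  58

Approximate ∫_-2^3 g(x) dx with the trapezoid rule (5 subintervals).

Δx = 1.
T_5 = (1/2)·[8 + 2·(-2) + 2·(-2) + 2·8 + 2·28 + 58] = 65.

65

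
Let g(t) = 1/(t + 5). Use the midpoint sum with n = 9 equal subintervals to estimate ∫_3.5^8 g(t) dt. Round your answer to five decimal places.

Δt = (8 − 3.5)/9 = 0.5.
Midpoints: 3.75, 4.25, 4.75, 5.25, 5.75, 6.25, 6.75, 7.25, 7.75.
g(3.75) = 4/35, g(4.25) = 4/37, g(4.75) = 4/39, g(5.25) = 4/41, g(5.75) = 4/43, g(6.25) = 4/45, g(6.75) = 4/47, g(7.25) = 4/49, g(7.75) = 4/51.
Sum = Δt · [g(3.75) + g(4.25) + g(4.75) + ...].
Sum ≈ 0.42480.

0.42480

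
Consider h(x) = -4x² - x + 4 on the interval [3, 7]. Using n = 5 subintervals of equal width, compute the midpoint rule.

-424.48

Δx = (7 − 3)/5 = 0.8.
Midpoints: 3.4, 4.2, 5, 5.8, 6.6.
h(3.4) = -45.64, h(4.2) = -70.76, h(5) = -101, h(5.8) = -136.36, h(6.6) = -176.84.
Sum = Δx · [h(3.4) + h(4.2) + h(5) + h(5.8) + h(6.6)].
Sum = -424.48.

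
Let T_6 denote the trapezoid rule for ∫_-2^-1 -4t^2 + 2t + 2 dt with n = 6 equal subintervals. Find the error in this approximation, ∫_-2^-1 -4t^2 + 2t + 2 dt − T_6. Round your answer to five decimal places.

Exact integral: ∫_-2^-1 f(t) dt ≈ -10.3333333.
T_6 ≈ -10.3518519.
Error ≈ -10.3333333 − (-10.3518519) ≈ 0.01852.

0.01852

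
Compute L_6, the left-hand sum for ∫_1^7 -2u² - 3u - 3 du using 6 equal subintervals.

Δu = (7 − 1)/6 = 1.
Left endpoints: 1, 2, 3, 4, 5, 6.
f(1) = -8, f(2) = -17, f(3) = -30, f(4) = -47, f(5) = -68, f(6) = -93.
Sum = Δu · [f(1) + f(2) + f(3) + ...].
Sum = -263.

-263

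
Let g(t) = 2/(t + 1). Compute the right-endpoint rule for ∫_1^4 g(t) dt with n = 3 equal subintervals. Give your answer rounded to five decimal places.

Δt = (4 − 1)/3 = 1.
Right endpoints: 2, 3, 4.
g(2) = 2/3, g(3) = 0.5, g(4) = 0.4.
Sum = Δt · [g(2) + g(3) + g(4)].
Sum ≈ 1.56667.

1.56667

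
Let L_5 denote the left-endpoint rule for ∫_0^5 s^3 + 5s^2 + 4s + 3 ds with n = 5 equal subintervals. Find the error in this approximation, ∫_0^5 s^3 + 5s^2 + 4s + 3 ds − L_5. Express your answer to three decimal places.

Exact integral: ∫_0^5 f(s) ds ≈ 429.58333.
L_5 = 305.
Error ≈ 429.58333 − 305 ≈ 124.583.

124.583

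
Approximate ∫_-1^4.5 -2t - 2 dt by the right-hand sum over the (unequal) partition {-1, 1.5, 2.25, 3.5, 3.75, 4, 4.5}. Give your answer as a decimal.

-39

Subinterval widths: 2.5, 0.75, 1.25, 0.25, 0.25, 0.5.
Right endpoints: 1.5, 2.25, 3.5, 3.75, 4, 4.5.
f(1.5) = -5, f(2.25) = -6.5, f(3.5) = -9, f(3.75) = -9.5, f(4) = -10, f(4.5) = -11.
Sum = Σ Δt_i · f(t_i).
Sum = -39.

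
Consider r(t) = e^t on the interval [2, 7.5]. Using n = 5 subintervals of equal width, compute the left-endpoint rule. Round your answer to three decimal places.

Δt = (7.5 − 2)/5 = 1.1.
Left endpoints: 2, 3.1, 4.2, 5.3, 6.4.
r(2) ≈ 7.389, r(3.1) ≈ 22.198, r(4.2) ≈ 66.686, r(5.3) ≈ 200.337, r(6.4) ≈ 601.845.
Sum = Δt · [r(2) + r(3.1) + r(4.2) + r(5.3) + r(6.4)].
Sum ≈ 988.301.

988.301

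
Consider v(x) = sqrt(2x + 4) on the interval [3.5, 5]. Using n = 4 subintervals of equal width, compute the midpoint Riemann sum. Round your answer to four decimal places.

Δx = (5 − 3.5)/4 = 0.375.
Midpoints: 3.6875, 4.0625, 4.4375, 4.8125.
v(3.6875) ≈ 3.3727, v(4.0625) ≈ 3.4821, v(4.4375) ≈ 3.5882, v(4.8125) ≈ 3.6912.
Sum = Δx · [v(3.6875) + v(4.0625) + v(4.4375) + v(4.8125)].
Sum ≈ 5.3003.

5.3003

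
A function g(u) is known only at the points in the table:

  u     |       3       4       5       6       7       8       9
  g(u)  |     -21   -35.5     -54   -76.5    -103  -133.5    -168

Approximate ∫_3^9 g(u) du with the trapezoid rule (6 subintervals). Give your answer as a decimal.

Δu = 1.
T_6 = (1/2)·[(-21) + 2·(-35.5) + 2·(-54) + 2·(-76.5) + 2·(-103) + 2·(-133.5) + (-168)] = -497.

-497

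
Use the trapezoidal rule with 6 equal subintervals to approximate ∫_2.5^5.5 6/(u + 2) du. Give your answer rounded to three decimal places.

3.069

Δu = (5.5 − 2.5)/6 = 0.5.
f(2.5) = 4/3, f(3) = 1.2, f(3.5) = 12/11, f(4) = 1, f(4.5) = 12/13, f(5) = 6/7, f(5.5) = 0.8.
T_6 = (Δu/2)·[f(u_0) + 2f(u_1) + ... + 2f(u_{5}) + f(u_6)].
Sum ≈ 3.069.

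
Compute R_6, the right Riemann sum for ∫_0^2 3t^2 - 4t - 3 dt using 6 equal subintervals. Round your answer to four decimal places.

Δt = (2 − 0)/6 = 1/3.
Right endpoints: 1/3, 2/3, 1, 4/3, 5/3, 2.
f(1/3) = -4, f(2/3) = -13/3, f(1) = -4, f(4/3) = -3, f(5/3) = -4/3, f(2) = 1.
Sum = Δt · [f(1/3) + f(2/3) + f(1) + ...].
Sum ≈ -5.2222.

-5.2222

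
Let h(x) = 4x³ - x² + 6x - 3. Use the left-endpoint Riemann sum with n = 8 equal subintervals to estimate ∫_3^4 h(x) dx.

171.5859375

Δx = (4 − 3)/8 = 0.125.
Left endpoints: 3, 3.125, 3.25, 3.375, 3.5, 3.625, 3.75, 3.875.
h(3) = 114, h(3.125) = 128.0546875, h(3.25) = 143.25, h(3.375) = 159.6328125, h(3.5) = 177.25, h(3.625) = 196.1484375, h(3.75) = 216.375, h(3.875) = 237.9765625.
Sum = Δx · [h(3) + h(3.125) + h(3.25) + ...].
Sum = 171.5859375.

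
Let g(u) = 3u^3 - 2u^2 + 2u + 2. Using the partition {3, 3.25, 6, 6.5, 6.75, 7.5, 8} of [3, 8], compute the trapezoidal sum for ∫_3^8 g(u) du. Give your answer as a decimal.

2897.390625

Subinterval widths: 0.25, 2.75, 0.5, 0.25, 0.75, 0.5.
g(3) = 71, g(3.25) = 90.359375, g(6) = 590, g(6.5) = 754.375, g(6.75) = 847.015625, g(7.5) = 1170.125, g(8) = 1426.
On each subinterval the trapezoid contributes (Δu_i/2)·[g(u_{i-1}) + g(u_i)].
Sum = 2897.390625.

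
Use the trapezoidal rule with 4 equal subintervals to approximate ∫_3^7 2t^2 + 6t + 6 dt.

Δt = (7 − 3)/4 = 1.
f(3) = 42, f(4) = 62, f(5) = 86, f(6) = 114, f(7) = 146.
T_4 = (Δt/2)·[f(t_0) + 2f(t_1) + 2f(t_2) + 2f(t_3) + f(t_4)].
Sum = 356.

356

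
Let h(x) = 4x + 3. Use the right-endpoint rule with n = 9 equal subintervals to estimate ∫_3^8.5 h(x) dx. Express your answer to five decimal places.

Δx = (8.5 − 3)/9 = 11/18.
Right endpoints: 65/18, 38/9, 29/6, 49/9, 109/18, 20/3, 131/18, 71/9, 8.5.
h(65/18) = 157/9, h(38/9) = 179/9, h(29/6) = 67/3, h(49/9) = 223/9, h(109/18) = 245/9, h(20/3) = 89/3, h(131/18) = 289/9, h(71/9) = 311/9, h(8.5) = 37.
Sum = Δx · [h(65/18) + h(38/9) + h(29/6) + ...].
Sum ≈ 149.72222.

149.72222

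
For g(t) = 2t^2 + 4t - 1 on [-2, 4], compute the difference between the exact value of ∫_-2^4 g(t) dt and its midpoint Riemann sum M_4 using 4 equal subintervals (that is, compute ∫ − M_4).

Exact integral: ∫_-2^4 g(t) dt = 66.
M_4 = 63.75.
Error = 66 − 63.75 = 2.25.

2.25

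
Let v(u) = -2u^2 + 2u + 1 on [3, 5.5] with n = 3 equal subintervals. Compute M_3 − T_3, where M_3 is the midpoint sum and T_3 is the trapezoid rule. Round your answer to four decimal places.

0.8681

M_3 ≈ -68.877315.
T_3 ≈ -69.745370.
M_3 − T_3 ≈ 0.8681.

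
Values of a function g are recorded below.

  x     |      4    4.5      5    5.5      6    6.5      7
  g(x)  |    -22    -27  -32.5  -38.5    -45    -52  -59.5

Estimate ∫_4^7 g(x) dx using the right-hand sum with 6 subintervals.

Δx = 0.5.
Sum = 0.5·[(-27) + (-32.5) + (-38.5) + (-45) + (-52) + (-59.5)] = -127.25.

-127.25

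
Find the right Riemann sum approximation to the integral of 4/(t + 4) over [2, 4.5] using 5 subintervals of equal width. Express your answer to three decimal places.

Δt = (4.5 − 2)/5 = 0.5.
Right endpoints: 2.5, 3, 3.5, 4, 4.5.
f(2.5) = 8/13, f(3) = 4/7, f(3.5) = 8/15, f(4) = 0.5, f(4.5) = 8/17.
Sum = Δt · [f(2.5) + f(3) + f(3.5) + f(4) + f(4.5)].
Sum ≈ 1.345.

1.345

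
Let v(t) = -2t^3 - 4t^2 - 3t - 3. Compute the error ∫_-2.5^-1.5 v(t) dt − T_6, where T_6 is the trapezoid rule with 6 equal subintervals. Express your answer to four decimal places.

Exact integral: ∫_-2.5^-1.5 v(t) dt ≈ 3.666667.
T_6 ≈ 3.703704.
Error ≈ 3.666667 − 3.703704 ≈ -0.0370.

-0.0370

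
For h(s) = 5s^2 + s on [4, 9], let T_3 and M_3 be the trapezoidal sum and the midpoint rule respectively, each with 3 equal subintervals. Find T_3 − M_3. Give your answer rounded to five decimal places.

T_3 ≈ 1152.4074074.
M_3 ≈ 1135.0462963.
T_3 − M_3 ≈ 17.36111.

17.36111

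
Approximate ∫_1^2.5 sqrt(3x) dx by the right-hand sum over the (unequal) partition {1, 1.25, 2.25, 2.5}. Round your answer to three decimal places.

3.767

Subinterval widths: 0.25, 1, 0.25.
Right endpoints: 1.25, 2.25, 2.5.
f(1.25) ≈ 1.936, f(2.25) ≈ 2.598, f(2.5) ≈ 2.739.
Sum = Σ Δx_i · f(x_i).
Sum ≈ 3.767.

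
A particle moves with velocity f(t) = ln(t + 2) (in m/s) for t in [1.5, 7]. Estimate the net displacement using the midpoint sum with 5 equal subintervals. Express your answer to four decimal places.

Δt = (7 − 1.5)/5 = 1.1.
Midpoints: 2.05, 3.15, 4.25, 5.35, 6.45.
f(2.05) ≈ 1.3987, f(3.15) ≈ 1.6390, f(4.25) ≈ 1.8326, f(5.35) ≈ 1.9947, f(6.45) ≈ 2.1342.
Sum = Δt · [f(2.05) + f(3.15) + f(4.25) + f(5.35) + f(6.45)].
Sum ≈ 9.8991.

9.8991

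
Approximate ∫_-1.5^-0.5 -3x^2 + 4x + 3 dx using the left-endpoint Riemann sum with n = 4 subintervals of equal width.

Δx = (-0.5 − (-1.5))/4 = 0.25.
Left endpoints: -1.5, -1.25, -1, -0.75.
f(-1.5) = -9.75, f(-1.25) = -6.6875, f(-1) = -4, f(-0.75) = -1.6875.
Sum = Δx · [f(-1.5) + f(-1.25) + f(-1) + f(-0.75)].
Sum = -5.53125.

-5.53125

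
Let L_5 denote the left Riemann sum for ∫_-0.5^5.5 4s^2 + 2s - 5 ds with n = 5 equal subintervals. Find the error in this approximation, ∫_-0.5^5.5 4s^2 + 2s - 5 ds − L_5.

73.44

Exact integral: ∫_-0.5^5.5 f(s) ds = 222.
L_5 = 148.56.
Error = 222 − 148.56 = 73.44.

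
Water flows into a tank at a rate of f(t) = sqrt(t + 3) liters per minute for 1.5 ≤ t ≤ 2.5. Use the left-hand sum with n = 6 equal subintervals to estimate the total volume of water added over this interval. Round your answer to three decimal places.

2.216

Δt = (2.5 − 1.5)/6 = 1/6.
Left endpoints: 1.5, 5/3, 11/6, 2, 13/6, 7/3.
f(1.5) ≈ 2.121, f(5/3) ≈ 2.160, f(11/6) ≈ 2.198, f(2) ≈ 2.236, f(13/6) ≈ 2.273, f(7/3) ≈ 2.309.
Sum = Δt · [f(1.5) + f(5/3) + f(11/6) + ...].
Sum ≈ 2.216.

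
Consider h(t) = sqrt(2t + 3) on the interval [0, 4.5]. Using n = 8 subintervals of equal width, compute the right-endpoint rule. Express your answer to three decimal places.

12.604

Δt = (4.5 − 0)/8 = 0.5625.
Right endpoints: 0.5625, 1.125, 1.6875, 2.25, 2.8125, 3.375, 3.9375, 4.5.
h(0.5625) ≈ 2.031, h(1.125) ≈ 2.291, h(1.6875) ≈ 2.525, h(2.25) ≈ 2.739, h(2.8125) ≈ 2.937, h(3.375) ≈ 3.122, h(3.9375) ≈ 3.298, h(4.5) ≈ 3.464.
Sum = Δt · [h(0.5625) + h(1.125) + h(1.6875) + ...].
Sum ≈ 12.604.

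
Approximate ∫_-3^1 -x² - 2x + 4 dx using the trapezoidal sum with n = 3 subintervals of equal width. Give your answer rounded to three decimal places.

13.481

Δx = (1 − (-3))/3 = 4/3.
f(-3) = 1, f(-5/3) = 41/9, f(-1/3) = 41/9, f(1) = 1.
T_3 = (Δx/2)·[f(x_0) + 2f(x_1) + 2f(x_2) + f(x_3)].
Sum ≈ 13.481.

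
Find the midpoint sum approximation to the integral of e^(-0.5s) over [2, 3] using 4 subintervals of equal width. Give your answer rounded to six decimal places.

0.289310

Δs = (3 − 2)/4 = 0.25.
Midpoints: 2.125, 2.375, 2.625, 2.875.
f(2.125) ≈ 0.345591, f(2.375) ≈ 0.304983, f(2.625) ≈ 0.269146, f(2.875) ≈ 0.237521.
Sum = Δs · [f(2.125) + f(2.375) + f(2.625) + f(2.875)].
Sum ≈ 0.289310.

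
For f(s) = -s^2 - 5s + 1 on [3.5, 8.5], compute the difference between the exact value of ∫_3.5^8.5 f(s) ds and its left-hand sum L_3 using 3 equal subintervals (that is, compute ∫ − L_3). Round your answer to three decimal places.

-68.519

Exact integral: ∫_3.5^8.5 f(s) ds ≈ -335.41667.
L_3 ≈ -266.89815.
Error ≈ -335.41667 − (-266.89815) ≈ -68.519.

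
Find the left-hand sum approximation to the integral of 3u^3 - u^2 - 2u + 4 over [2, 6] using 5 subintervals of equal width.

656

Δu = (6 − 2)/5 = 0.8.
Left endpoints: 2, 2.8, 3.6, 4.4, 5.2.
f(2) = 20, f(2.8) = 56.416, f(3.6) = 123.808, f(4.4) = 231.392, f(5.2) = 388.384.
Sum = Δu · [f(2) + f(2.8) + f(3.6) + f(4.4) + f(5.2)].
Sum = 656.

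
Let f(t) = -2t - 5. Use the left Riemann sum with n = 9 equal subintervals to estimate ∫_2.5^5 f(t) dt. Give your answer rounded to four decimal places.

-30.5556

Δt = (5 − 2.5)/9 = 5/18.
Left endpoints: 2.5, 25/9, 55/18, 10/3, 65/18, 35/9, 25/6, 40/9, 85/18.
f(2.5) = -10, f(25/9) = -95/9, f(55/18) = -100/9, f(10/3) = -35/3, f(65/18) = -110/9, f(35/9) = -115/9, f(25/6) = -40/3, f(40/9) = -125/9, f(85/18) = -130/9.
Sum = Δt · [f(2.5) + f(25/9) + f(55/18) + ...].
Sum ≈ -30.5556.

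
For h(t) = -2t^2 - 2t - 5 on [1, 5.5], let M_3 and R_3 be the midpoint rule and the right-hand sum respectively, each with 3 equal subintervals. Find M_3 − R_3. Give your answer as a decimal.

M_3 = -160.3125.
R_3 = -216.
M_3 − R_3 = 55.6875.

55.6875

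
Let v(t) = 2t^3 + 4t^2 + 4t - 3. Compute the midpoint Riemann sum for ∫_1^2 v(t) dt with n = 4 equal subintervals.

19.765625

Δt = (2 − 1)/4 = 0.25.
Midpoints: 1.125, 1.375, 1.625, 1.875.
v(1.125) = 9.41015625, v(1.375) = 15.26171875, v(1.625) = 22.64453125, v(1.875) = 31.74609375.
Sum = Δt · [v(1.125) + v(1.375) + v(1.625) + v(1.875)].
Sum = 19.765625.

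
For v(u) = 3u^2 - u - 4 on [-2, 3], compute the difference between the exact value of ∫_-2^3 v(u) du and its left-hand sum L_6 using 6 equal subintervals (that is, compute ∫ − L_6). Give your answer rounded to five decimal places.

2.43056

Exact integral: ∫_-2^3 v(u) du = 12.5.
L_6 ≈ 10.0694444.
Error ≈ 12.5 − 10.0694444 ≈ 2.43056.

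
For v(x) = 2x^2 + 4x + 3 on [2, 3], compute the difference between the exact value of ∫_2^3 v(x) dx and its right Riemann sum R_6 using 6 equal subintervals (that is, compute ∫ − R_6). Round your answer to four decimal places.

-1.1759

Exact integral: ∫_2^3 v(x) dx ≈ 25.666667.
R_6 ≈ 26.842593.
Error ≈ 25.666667 − 26.842593 ≈ -1.1759.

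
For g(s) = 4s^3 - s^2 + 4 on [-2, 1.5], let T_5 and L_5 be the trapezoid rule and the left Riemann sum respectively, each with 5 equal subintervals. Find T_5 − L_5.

16.5375

T_5 = -1.8725.
L_5 = -18.41.
T_5 − L_5 = 16.5375.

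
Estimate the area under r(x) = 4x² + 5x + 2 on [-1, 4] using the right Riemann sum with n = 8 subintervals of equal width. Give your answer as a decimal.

162.03125

Δx = (4 − (-1))/8 = 0.625.
Right endpoints: -0.375, 0.25, 0.875, 1.5, 2.125, 2.75, 3.375, 4.
r(-0.375) = 0.6875, r(0.25) = 3.5, r(0.875) = 9.4375, r(1.5) = 18.5, r(2.125) = 30.6875, r(2.75) = 46, r(3.375) = 64.4375, r(4) = 86.
Sum = Δx · [r(-0.375) + r(0.25) + r(0.875) + ...].
Sum = 162.03125.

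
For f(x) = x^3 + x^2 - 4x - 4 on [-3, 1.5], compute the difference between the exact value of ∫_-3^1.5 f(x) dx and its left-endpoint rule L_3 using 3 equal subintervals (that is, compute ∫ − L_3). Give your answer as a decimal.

6.328125

Exact integral: ∫_-3^1.5 f(x) dx = -13.359375.
L_3 = -19.6875.
Error = -13.359375 − (-19.6875) = 6.328125.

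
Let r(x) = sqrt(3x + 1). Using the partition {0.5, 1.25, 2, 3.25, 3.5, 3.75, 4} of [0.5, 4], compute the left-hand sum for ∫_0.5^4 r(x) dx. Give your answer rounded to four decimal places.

Subinterval widths: 0.75, 0.75, 1.25, 0.25, 0.25, 0.25.
Left endpoints: 0.5, 1.25, 2, 3.25, 3.5, 3.75.
r(0.5) ≈ 1.5811, r(1.25) ≈ 2.1794, r(2) ≈ 2.6458, r(3.25) ≈ 3.2787, r(3.5) ≈ 3.3912, r(3.75) ≈ 3.5000.
Sum = Σ Δx_i · r(x_i).
Sum ≈ 8.6701.

8.6701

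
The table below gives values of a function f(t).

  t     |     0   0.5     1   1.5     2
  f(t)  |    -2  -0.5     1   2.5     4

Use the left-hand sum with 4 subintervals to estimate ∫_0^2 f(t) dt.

0.5

Δt = 0.5.
Sum = 0.5·[(-2) + (-0.5) + 1 + 2.5] = 0.5.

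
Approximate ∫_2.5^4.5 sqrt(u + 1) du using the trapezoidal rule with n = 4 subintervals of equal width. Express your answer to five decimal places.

Δu = (4.5 − 2.5)/4 = 0.5.
f(2.5) ≈ 1.87083, f(3) ≈ 2.00000, f(3.5) ≈ 2.12132, f(4) ≈ 2.23607, f(4.5) ≈ 2.34521.
T_4 = (Δu/2)·[f(u_0) + 2f(u_1) + 2f(u_2) + 2f(u_3) + f(u_4)].
Sum ≈ 4.23270.

4.23270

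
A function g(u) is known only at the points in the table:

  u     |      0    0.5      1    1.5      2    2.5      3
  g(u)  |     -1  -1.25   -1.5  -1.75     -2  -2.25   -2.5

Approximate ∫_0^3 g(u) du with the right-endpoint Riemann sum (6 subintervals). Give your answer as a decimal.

-5.625

Δu = 0.5.
Sum = 0.5·[(-1.25) + (-1.5) + (-1.75) + (-2) + (-2.25) + (-2.5)] = -5.625.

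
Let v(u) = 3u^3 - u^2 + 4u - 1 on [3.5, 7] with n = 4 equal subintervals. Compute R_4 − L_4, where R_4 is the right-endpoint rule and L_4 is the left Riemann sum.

767.921875

R_4 ≈ 2062.77832.
L_4 ≈ 1294.85645.
R_4 − L_4 = 767.921875.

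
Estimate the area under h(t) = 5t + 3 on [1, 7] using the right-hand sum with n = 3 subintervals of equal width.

168

Δt = (7 − 1)/3 = 2.
Right endpoints: 3, 5, 7.
h(3) = 18, h(5) = 28, h(7) = 38.
Sum = Δt · [h(3) + h(5) + h(7)].
Sum = 168.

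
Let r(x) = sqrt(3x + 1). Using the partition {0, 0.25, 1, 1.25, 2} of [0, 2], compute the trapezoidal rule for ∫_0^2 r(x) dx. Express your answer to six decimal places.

Subinterval widths: 0.25, 0.75, 0.25, 0.75.
r(0) ≈ 1.000000, r(0.25) ≈ 1.322876, r(1) ≈ 2.000000, r(1.25) ≈ 2.179449, r(2) ≈ 2.645751.
On each subinterval the trapezoid contributes (Δx_i/2)·[r(x_{i-1}) + r(x_i)].
Sum ≈ 3.868319.

3.868319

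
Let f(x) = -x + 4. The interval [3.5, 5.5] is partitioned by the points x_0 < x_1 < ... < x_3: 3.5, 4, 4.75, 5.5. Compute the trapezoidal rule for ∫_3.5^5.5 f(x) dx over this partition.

-1

Subinterval widths: 0.5, 0.75, 0.75.
f(3.5) = 0.5, f(4) = 0, f(4.75) = -0.75, f(5.5) = -1.5.
On each subinterval the trapezoid contributes (Δx_i/2)·[f(x_{i-1}) + f(x_i)].
Sum = -1.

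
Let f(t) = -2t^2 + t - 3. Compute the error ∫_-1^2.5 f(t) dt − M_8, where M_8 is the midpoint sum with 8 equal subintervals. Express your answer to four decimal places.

Exact integral: ∫_-1^2.5 f(t) dt ≈ -18.958333.
M_8 ≈ -18.846680.
Error ≈ -18.958333 − (-18.846680) ≈ -0.1117.

-0.1117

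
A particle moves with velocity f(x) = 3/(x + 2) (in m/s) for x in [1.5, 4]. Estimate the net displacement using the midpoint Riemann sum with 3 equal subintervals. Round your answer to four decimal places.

Δx = (4 − 1.5)/3 = 5/6.
Midpoints: 23/12, 2.75, 43/12.
f(23/12) = 36/47, f(2.75) = 12/19, f(43/12) = 36/67.
Sum = Δx · [f(23/12) + f(2.75) + f(43/12)].
Sum ≈ 1.6124.

1.6124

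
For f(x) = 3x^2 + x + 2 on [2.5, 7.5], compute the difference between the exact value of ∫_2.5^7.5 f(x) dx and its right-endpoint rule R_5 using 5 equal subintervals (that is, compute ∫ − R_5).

Exact integral: ∫_2.5^7.5 f(x) dx = 441.25.
R_5 = 521.25.
Error = 441.25 − 521.25 = -80.

-80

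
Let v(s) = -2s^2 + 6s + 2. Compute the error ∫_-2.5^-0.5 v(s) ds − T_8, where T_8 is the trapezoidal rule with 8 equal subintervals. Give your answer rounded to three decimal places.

Exact integral: ∫_-2.5^-0.5 v(s) ds ≈ -24.33333.
T_8 = -24.375.
Error ≈ -24.33333 − (-24.375) ≈ 0.042.

0.042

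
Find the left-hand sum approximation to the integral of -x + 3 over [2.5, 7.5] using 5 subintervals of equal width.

Δx = (7.5 − 2.5)/5 = 1.
Left endpoints: 2.5, 3.5, 4.5, 5.5, 6.5.
f(2.5) = 0.5, f(3.5) = -0.5, f(4.5) = -1.5, f(5.5) = -2.5, f(6.5) = -3.5.
Sum = Δx · [f(2.5) + f(3.5) + f(4.5) + f(5.5) + f(6.5)].
Sum = -7.5.

-7.5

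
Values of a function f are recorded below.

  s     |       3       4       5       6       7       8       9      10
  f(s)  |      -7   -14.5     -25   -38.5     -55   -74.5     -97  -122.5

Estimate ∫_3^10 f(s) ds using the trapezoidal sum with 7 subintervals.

-369.25

Δs = 1.
T_7 = (1/2)·[(-7) + 2·(-14.5) + 2·(-25) + 2·(-38.5) + 2·(-55) + 2·(-74.5) + 2·(-97) + (-122.5)] = -369.25.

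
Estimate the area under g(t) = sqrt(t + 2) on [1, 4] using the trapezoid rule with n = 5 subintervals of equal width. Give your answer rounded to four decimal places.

Δt = (4 − 1)/5 = 0.6.
g(1) ≈ 1.7321, g(1.6) ≈ 1.8974, g(2.2) ≈ 2.0494, g(2.8) ≈ 2.1909, g(3.4) ≈ 2.3238, g(4) ≈ 2.4495.
T_5 = (Δt/2)·[g(t_0) + 2g(t_1) + ... + 2g(t_{4}) + g(t_5)].
Sum ≈ 6.3313.

6.3313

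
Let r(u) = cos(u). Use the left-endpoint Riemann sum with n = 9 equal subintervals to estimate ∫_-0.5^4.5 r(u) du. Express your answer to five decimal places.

Δu = (4.5 − (-0.5))/9 = 5/9.
Left endpoints: -0.5, 1/18, 11/18, 7/6, 31/18, 41/18, 17/6, 61/18, 71/18.
r(-0.5) ≈ 0.87758, r(1/18) ≈ 0.99846, r(11/18) ≈ 0.81901, r(7/6) ≈ 0.39322, r(31/18) ≈ -0.15085, r(41/18) ≈ -0.64954, r(17/6) ≈ -0.95286, r(61/18) ≈ -0.96958, r(71/18) ≈ -0.69466.
Sum = Δu · [r(-0.5) + r(1/18) + r(11/18) + ...].
Sum ≈ -0.18290.

-0.18290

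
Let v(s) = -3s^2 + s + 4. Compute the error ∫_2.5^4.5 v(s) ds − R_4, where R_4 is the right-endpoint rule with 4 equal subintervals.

10.25

Exact integral: ∫_2.5^4.5 v(s) ds = -60.5.
R_4 = -70.75.
Error = -60.5 − (-70.75) = 10.25.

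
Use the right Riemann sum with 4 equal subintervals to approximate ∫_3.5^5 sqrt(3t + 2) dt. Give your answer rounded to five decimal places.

Δt = (5 − 3.5)/4 = 0.375.
Right endpoints: 3.875, 4.25, 4.625, 5.
f(3.875) ≈ 3.69121, f(4.25) ≈ 3.84057, f(4.625) ≈ 3.98434, f(5) ≈ 4.12311.
Sum = Δt · [f(3.875) + f(4.25) + f(4.625) + f(5)].
Sum ≈ 5.86471.

5.86471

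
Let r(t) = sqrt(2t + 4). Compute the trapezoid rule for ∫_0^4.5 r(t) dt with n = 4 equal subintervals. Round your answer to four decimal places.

12.9341

Δt = (4.5 − 0)/4 = 1.125.
r(0) ≈ 2.0000, r(1.125) ≈ 2.5000, r(2.25) ≈ 2.9155, r(3.375) ≈ 3.2787, r(4.5) ≈ 3.6056.
T_4 = (Δt/2)·[r(t_0) + 2r(t_1) + 2r(t_2) + 2r(t_3) + r(t_4)].
Sum ≈ 12.9341.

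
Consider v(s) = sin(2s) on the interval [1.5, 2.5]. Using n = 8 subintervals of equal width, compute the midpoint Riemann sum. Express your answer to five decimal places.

-0.63849

Δs = (2.5 − 1.5)/8 = 0.125.
Midpoints: 1.5625, 1.6875, 1.8125, 1.9375, 2.0625, 2.1875, 2.3125, 2.4375.
v(1.5625) ≈ 0.01659, v(1.6875) ≈ -0.23129, v(1.8125) ≈ -0.46480, v(1.9375) ≈ -0.66940, v(2.0625) ≈ -0.83239, v(2.1875) ≈ -0.94362, v(2.3125) ≈ -0.99618, v(2.4375) ≈ -0.98681.
Sum = Δs · [v(1.5625) + v(1.6875) + v(1.8125) + ...].
Sum ≈ -0.63849.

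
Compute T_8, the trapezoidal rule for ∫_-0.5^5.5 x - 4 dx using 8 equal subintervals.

-9

Δx = (5.5 − (-0.5))/8 = 0.75.
f(-0.5) = -4.5, f(0.25) = -3.75, f(1) = -3, f(1.75) = -2.25, f(2.5) = -1.5, f(3.25) = -0.75, f(4) = 0, f(4.75) = 0.75, f(5.5) = 1.5.
T_8 = (Δx/2)·[f(x_0) + 2f(x_1) + ... + 2f(x_{7}) + f(x_8)].
Sum = -9.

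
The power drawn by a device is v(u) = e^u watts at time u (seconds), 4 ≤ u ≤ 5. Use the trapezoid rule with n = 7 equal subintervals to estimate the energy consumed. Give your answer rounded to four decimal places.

Δu = (5 − 4)/7 = 1/7.
v(4) ≈ 54.5982, v(29/7) ≈ 62.9825, v(30/7) ≈ 72.6544, v(31/7) ≈ 83.8116, v(32/7) ≈ 96.6821, v(33/7) ≈ 111.5291, v(34/7) ≈ 128.6561, v(5) ≈ 148.4132.
T_7 = (Δu/2)·[v(u_0) + 2v(u_1) + ... + 2v(u_{6}) + v(u_7)].
Sum ≈ 93.9745.

93.9745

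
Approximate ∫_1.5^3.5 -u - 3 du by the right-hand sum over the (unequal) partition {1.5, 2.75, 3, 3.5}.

Subinterval widths: 1.25, 0.25, 0.5.
Right endpoints: 2.75, 3, 3.5.
f(2.75) = -5.75, f(3) = -6, f(3.5) = -6.5.
Sum = Σ Δu_i · f(u_i).
Sum = -11.9375.

-11.9375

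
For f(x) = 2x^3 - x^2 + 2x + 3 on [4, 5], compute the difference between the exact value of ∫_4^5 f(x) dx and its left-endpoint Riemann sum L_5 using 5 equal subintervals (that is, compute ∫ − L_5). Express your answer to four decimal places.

Exact integral: ∫_4^5 f(x) dx ≈ 176.166667.
L_5 = 164.84.
Error ≈ 176.166667 − 164.84 ≈ 11.3267.

11.3267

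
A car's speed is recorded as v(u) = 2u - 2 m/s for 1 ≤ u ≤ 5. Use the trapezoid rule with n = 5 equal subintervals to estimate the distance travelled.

16

Δu = (5 − 1)/5 = 0.8.
v(1) = 0, v(1.8) = 1.6, v(2.6) = 3.2, v(3.4) = 4.8, v(4.2) = 6.4, v(5) = 8.
T_5 = (Δu/2)·[v(u_0) + 2v(u_1) + ... + 2v(u_{4}) + v(u_5)].
Sum = 16.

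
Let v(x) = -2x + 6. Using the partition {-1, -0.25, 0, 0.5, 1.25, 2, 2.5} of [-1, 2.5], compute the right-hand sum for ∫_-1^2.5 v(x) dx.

13.5

Subinterval widths: 0.75, 0.25, 0.5, 0.75, 0.75, 0.5.
Right endpoints: -0.25, 0, 0.5, 1.25, 2, 2.5.
v(-0.25) = 6.5, v(0) = 6, v(0.5) = 5, v(1.25) = 3.5, v(2) = 2, v(2.5) = 1.
Sum = Σ Δx_i · v(x_i).
Sum = 13.5.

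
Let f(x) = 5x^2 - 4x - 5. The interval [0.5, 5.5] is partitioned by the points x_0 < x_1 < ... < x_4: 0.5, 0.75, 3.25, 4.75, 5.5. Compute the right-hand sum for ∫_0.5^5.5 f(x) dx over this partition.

Subinterval widths: 0.25, 2.5, 1.5, 0.75.
Right endpoints: 0.75, 3.25, 4.75, 5.5.
f(0.75) = -5.1875, f(3.25) = 34.8125, f(4.75) = 88.8125, f(5.5) = 124.25.
Sum = Σ Δx_i · f(x_i).
Sum = 312.140625.

312.140625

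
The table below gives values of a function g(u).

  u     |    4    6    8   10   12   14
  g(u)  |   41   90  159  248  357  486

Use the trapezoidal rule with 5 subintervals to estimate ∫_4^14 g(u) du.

2235

Δu = 2.
T_5 = (2/2)·[41 + 2·90 + 2·159 + 2·248 + 2·357 + 486] = 2235.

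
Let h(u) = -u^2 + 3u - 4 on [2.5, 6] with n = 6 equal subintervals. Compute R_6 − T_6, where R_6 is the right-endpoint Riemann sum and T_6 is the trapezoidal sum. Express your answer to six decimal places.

R_6 ≈ -41.97974537.
T_6 ≈ -36.36516204.
R_6 − T_6 ≈ -5.614583.

-5.614583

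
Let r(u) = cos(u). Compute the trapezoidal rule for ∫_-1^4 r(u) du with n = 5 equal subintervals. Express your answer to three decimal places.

Δu = (4 − (-1))/5 = 1.
r(-1) ≈ 0.540, r(0) ≈ 1.000, r(1) ≈ 0.540, r(2) ≈ -0.416, r(3) ≈ -0.990, r(4) ≈ -0.654.
T_5 = (Δu/2)·[r(u_0) + 2r(u_1) + ... + 2r(u_{4}) + r(u_5)].
Sum ≈ 0.077.

0.077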